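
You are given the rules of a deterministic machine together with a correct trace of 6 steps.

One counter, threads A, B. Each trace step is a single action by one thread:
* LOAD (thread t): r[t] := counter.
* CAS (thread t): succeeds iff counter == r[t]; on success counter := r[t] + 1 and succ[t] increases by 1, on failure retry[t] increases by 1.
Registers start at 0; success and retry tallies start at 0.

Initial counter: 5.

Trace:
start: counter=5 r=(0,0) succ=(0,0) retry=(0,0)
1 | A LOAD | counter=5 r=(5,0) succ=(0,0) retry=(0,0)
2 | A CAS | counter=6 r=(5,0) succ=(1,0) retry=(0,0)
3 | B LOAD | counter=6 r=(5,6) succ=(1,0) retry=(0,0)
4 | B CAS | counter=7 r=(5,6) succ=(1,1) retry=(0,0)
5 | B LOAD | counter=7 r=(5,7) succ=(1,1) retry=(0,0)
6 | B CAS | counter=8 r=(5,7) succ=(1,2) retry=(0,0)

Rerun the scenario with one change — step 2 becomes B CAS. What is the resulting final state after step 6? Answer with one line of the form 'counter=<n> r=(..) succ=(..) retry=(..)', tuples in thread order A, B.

(re-executing from step 2 with the substitution; state before step 2: counter=5 r=(5,0) succ=(0,0) retry=(0,0))
2 | B CAS | counter=5 r=(5,0) succ=(0,0) retry=(0,1)
3 | B LOAD | counter=5 r=(5,5) succ=(0,0) retry=(0,1)
4 | B CAS | counter=6 r=(5,5) succ=(0,1) retry=(0,1)
5 | B LOAD | counter=6 r=(5,6) succ=(0,1) retry=(0,1)
6 | B CAS | counter=7 r=(5,6) succ=(0,2) retry=(0,1)

counter=7 r=(5,6) succ=(0,2) retry=(0,1)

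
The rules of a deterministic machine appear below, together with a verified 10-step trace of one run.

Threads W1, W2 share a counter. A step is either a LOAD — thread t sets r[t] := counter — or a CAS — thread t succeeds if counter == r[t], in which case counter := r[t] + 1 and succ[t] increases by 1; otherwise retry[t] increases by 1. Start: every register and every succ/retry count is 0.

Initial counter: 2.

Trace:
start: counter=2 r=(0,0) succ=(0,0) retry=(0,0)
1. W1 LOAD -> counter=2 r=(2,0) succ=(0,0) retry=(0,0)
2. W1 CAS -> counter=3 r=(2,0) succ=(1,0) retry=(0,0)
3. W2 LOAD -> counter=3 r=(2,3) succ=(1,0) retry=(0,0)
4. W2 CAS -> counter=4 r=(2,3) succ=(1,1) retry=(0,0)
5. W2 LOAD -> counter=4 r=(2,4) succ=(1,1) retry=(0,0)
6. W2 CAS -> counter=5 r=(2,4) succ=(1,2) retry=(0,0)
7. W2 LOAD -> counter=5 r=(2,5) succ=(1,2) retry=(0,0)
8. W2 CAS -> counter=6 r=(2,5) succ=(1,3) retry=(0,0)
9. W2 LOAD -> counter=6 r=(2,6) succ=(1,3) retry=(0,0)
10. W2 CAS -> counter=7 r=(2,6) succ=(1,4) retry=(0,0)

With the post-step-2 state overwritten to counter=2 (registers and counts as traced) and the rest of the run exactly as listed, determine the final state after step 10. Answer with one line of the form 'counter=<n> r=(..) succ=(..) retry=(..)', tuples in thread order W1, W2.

state after step 2 := counter=2 r=(2,0) succ=(1,0) retry=(0,0)
3. W2 LOAD -> counter=2 r=(2,2) succ=(1,0) retry=(0,0)
4. W2 CAS -> counter=3 r=(2,2) succ=(1,1) retry=(0,0)
5. W2 LOAD -> counter=3 r=(2,3) succ=(1,1) retry=(0,0)
6. W2 CAS -> counter=4 r=(2,3) succ=(1,2) retry=(0,0)
7. W2 LOAD -> counter=4 r=(2,4) succ=(1,2) retry=(0,0)
8. W2 CAS -> counter=5 r=(2,4) succ=(1,3) retry=(0,0)
9. W2 LOAD -> counter=5 r=(2,5) succ=(1,3) retry=(0,0)
10. W2 CAS -> counter=6 r=(2,5) succ=(1,4) retry=(0,0)

counter=6 r=(2,5) succ=(1,4) retry=(0,0)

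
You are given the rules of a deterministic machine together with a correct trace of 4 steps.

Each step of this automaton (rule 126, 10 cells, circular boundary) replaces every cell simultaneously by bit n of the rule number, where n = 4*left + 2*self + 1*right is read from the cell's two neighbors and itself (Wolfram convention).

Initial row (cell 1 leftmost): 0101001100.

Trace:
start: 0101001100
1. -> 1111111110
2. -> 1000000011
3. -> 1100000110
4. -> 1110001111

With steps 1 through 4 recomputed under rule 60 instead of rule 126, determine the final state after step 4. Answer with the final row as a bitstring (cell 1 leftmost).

1001011000

(re-executing steps 1..4 under rule 60; state before step 1: 0101001100)
1. -> 0111101010
2. -> 0100011111
3. -> 1110010000
4. -> 1001011000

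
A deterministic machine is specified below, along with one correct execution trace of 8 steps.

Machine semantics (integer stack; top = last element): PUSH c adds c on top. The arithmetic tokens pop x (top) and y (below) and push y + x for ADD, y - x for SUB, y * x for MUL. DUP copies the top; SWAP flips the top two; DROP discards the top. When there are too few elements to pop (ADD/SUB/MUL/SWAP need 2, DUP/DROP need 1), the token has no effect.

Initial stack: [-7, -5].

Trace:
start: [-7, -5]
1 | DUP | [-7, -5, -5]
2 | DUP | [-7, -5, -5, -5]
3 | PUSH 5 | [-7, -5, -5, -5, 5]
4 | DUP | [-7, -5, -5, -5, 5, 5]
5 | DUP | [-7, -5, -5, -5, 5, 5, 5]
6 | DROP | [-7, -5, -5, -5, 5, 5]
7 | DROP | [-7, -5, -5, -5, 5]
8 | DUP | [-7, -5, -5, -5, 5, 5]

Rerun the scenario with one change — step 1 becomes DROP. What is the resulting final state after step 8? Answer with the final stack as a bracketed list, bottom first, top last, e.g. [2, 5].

(re-executing from step 1 with the substitution; state before step 1: [-7, -5])
1 | DROP | [-7]
2 | DUP | [-7, -7]
3 | PUSH 5 | [-7, -7, 5]
4 | DUP | [-7, -7, 5, 5]
5 | DUP | [-7, -7, 5, 5, 5]
6 | DROP | [-7, -7, 5, 5]
7 | DROP | [-7, -7, 5]
8 | DUP | [-7, -7, 5, 5]

[-7, -7, 5, 5]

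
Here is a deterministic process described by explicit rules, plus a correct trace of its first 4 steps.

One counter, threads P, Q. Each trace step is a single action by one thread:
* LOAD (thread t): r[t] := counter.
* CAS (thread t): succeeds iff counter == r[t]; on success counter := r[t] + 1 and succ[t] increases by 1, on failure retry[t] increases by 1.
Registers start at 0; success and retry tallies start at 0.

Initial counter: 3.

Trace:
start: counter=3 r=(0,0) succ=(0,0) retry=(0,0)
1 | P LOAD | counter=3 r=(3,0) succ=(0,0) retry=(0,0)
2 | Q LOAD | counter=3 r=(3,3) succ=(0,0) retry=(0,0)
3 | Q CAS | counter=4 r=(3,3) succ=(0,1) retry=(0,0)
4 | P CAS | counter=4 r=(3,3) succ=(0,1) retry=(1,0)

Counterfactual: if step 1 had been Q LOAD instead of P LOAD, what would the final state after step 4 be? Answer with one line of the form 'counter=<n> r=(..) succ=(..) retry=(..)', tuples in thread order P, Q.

counter=4 r=(0,3) succ=(0,1) retry=(1,0)

(re-executing from step 1 with the substitution; state before step 1: counter=3 r=(0,0) succ=(0,0) retry=(0,0))
1 | Q LOAD | counter=3 r=(0,3) succ=(0,0) retry=(0,0)
2 | Q LOAD | counter=3 r=(0,3) succ=(0,0) retry=(0,0)
3 | Q CAS | counter=4 r=(0,3) succ=(0,1) retry=(0,0)
4 | P CAS | counter=4 r=(0,3) succ=(0,1) retry=(1,0)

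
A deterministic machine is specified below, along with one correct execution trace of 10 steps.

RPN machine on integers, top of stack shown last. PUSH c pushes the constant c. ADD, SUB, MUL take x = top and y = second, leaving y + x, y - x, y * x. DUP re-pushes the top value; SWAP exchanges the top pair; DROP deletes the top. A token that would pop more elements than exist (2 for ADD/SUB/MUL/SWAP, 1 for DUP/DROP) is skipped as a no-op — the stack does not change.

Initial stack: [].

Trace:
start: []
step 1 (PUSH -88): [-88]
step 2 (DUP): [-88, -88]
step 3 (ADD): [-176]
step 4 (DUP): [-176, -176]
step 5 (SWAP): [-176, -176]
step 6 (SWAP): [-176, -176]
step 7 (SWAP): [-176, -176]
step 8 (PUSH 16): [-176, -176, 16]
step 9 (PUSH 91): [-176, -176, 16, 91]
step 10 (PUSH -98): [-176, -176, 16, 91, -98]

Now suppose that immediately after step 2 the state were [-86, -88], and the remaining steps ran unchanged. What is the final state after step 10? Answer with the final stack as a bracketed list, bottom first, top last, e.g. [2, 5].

[-174, -174, 16, 91, -98]

state after step 2 := [-86, -88]
step 3 (ADD): [-174]
step 4 (DUP): [-174, -174]
step 5 (SWAP): [-174, -174]
step 6 (SWAP): [-174, -174]
step 7 (SWAP): [-174, -174]
step 8 (PUSH 16): [-174, -174, 16]
step 9 (PUSH 91): [-174, -174, 16, 91]
step 10 (PUSH -98): [-174, -174, 16, 91, -98]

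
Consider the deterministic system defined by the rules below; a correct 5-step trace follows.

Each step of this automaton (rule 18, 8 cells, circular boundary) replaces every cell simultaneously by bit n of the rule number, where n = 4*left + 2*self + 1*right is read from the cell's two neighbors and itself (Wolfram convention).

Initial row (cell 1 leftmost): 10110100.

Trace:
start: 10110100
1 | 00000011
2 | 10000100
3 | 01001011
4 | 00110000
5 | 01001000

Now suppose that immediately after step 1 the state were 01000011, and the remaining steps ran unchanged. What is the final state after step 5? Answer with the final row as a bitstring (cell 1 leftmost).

01000010

state after step 1 := 01000011
2 | 00100100
3 | 01011010
4 | 10000001
5 | 01000010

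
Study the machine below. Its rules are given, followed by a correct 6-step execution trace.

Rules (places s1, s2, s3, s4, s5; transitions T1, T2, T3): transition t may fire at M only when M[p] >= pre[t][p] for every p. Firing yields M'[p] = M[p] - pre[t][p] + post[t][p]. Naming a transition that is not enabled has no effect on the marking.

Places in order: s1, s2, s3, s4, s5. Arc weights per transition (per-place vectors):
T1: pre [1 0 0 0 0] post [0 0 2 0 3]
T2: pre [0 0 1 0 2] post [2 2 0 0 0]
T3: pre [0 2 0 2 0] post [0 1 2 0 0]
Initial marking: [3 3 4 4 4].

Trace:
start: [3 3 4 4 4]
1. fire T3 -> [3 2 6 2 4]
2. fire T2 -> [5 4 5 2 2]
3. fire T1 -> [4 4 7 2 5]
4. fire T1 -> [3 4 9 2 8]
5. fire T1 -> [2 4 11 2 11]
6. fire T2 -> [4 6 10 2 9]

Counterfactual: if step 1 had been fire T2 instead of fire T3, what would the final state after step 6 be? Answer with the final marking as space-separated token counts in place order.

6 9 7 4 7

(re-executing from step 1 with the substitution; state before step 1: [3 3 4 4 4])
1. fire T2 -> [5 5 3 4 2]
2. fire T2 -> [7 7 2 4 0]
3. fire T1 -> [6 7 4 4 3]
4. fire T1 -> [5 7 6 4 6]
5. fire T1 -> [4 7 8 4 9]
6. fire T2 -> [6 9 7 4 7]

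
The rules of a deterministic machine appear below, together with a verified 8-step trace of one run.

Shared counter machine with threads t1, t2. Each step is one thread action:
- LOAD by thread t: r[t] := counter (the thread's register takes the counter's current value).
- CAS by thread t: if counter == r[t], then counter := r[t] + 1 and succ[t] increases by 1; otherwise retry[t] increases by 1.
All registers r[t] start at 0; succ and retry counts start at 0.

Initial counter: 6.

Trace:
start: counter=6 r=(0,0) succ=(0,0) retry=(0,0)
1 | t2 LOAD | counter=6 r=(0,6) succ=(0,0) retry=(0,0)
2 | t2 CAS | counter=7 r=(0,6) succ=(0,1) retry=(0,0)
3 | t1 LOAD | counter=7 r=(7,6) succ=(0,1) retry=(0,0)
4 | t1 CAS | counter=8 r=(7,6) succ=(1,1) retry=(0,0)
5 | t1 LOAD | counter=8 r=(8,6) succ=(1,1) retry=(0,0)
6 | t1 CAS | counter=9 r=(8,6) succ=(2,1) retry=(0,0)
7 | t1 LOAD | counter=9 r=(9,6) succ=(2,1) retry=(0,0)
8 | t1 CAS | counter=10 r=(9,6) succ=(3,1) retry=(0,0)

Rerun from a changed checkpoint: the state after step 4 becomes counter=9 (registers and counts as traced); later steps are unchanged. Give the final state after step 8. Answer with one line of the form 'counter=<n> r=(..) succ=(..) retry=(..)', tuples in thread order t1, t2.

counter=11 r=(10,6) succ=(3,1) retry=(0,0)

state after step 4 := counter=9 r=(7,6) succ=(1,1) retry=(0,0)
5 | t1 LOAD | counter=9 r=(9,6) succ=(1,1) retry=(0,0)
6 | t1 CAS | counter=10 r=(9,6) succ=(2,1) retry=(0,0)
7 | t1 LOAD | counter=10 r=(10,6) succ=(2,1) retry=(0,0)
8 | t1 CAS | counter=11 r=(10,6) succ=(3,1) retry=(0,0)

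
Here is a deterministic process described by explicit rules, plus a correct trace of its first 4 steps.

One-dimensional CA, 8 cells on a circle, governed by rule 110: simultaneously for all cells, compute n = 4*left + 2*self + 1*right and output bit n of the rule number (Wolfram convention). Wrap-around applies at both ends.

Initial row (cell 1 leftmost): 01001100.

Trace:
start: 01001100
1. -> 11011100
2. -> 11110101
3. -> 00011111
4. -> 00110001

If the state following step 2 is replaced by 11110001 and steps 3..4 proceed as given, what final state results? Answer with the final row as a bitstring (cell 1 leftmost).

state after step 2 := 11110001
3. -> 00010011
4. -> 00110111

00110111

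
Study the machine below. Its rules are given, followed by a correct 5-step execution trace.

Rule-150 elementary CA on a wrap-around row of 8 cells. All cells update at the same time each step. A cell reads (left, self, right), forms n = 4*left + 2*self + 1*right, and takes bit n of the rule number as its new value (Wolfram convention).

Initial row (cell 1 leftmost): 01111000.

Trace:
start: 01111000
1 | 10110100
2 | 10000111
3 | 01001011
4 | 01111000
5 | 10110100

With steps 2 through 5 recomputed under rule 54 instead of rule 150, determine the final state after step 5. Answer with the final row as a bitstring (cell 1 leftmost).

11111100

(re-executing steps 2..5 under rule 54; state before step 2: 10110100)
2 | 11001111
3 | 00110000
4 | 01001000
5 | 11111100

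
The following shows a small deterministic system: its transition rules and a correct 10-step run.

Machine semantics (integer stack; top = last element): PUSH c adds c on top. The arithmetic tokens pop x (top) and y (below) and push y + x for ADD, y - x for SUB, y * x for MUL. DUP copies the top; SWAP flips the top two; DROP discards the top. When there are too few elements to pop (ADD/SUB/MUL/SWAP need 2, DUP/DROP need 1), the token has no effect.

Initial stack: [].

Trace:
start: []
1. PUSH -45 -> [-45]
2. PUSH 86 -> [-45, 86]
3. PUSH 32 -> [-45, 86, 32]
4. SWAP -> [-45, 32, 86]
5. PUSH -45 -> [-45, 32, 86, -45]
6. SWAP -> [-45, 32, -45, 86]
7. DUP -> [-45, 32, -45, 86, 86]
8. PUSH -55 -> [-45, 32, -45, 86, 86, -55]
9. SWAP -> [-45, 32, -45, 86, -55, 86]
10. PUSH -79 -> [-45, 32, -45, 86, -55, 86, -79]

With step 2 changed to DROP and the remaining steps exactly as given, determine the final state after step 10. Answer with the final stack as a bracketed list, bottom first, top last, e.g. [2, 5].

[-45, 32, -55, 32, -79]

(re-executing from step 2 with the substitution; state before step 2: [-45])
2. DROP -> []
3. PUSH 32 -> [32]
4. SWAP -> [32]
5. PUSH -45 -> [32, -45]
6. SWAP -> [-45, 32]
7. DUP -> [-45, 32, 32]
8. PUSH -55 -> [-45, 32, 32, -55]
9. SWAP -> [-45, 32, -55, 32]
10. PUSH -79 -> [-45, 32, -55, 32, -79]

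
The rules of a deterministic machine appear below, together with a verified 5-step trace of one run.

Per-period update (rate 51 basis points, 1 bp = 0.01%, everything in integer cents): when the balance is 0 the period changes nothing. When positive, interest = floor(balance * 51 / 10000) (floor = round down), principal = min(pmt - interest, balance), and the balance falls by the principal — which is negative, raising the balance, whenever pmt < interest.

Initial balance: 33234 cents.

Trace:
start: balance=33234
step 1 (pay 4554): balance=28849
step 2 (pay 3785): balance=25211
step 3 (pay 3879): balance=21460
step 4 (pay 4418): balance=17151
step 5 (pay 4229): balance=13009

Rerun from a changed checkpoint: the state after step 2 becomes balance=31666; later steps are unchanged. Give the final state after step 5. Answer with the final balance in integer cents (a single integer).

state after step 2 := balance=31666
step 3 (pay 3879): balance=27948
step 4 (pay 4418): balance=23672
step 5 (pay 4229): balance=19563

19563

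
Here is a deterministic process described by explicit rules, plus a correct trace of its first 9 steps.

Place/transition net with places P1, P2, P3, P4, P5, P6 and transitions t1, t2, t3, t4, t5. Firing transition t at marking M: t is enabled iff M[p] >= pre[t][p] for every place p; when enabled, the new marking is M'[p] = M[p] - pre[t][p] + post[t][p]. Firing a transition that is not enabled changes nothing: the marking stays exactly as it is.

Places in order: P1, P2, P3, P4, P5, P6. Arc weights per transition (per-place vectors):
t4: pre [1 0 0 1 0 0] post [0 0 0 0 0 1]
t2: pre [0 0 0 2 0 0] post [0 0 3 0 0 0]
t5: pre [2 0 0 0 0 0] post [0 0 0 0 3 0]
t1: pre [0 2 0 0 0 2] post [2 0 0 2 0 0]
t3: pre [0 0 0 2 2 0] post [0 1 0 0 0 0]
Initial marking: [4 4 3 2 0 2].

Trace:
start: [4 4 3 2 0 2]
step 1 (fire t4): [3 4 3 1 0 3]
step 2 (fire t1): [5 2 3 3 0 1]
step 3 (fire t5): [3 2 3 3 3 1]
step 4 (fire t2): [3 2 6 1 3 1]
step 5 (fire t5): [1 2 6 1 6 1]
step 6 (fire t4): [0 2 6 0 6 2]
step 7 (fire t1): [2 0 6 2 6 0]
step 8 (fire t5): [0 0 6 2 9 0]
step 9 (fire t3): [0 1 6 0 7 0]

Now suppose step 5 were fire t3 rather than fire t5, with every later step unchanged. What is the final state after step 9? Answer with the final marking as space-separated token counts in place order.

2 1 6 0 4 0

(re-executing from step 5 with the substitution; state before step 5: [3 2 6 1 3 1])
step 5 (fire t3): [3 2 6 1 3 1]
step 6 (fire t4): [2 2 6 0 3 2]
step 7 (fire t1): [4 0 6 2 3 0]
step 8 (fire t5): [2 0 6 2 6 0]
step 9 (fire t3): [2 1 6 0 4 0]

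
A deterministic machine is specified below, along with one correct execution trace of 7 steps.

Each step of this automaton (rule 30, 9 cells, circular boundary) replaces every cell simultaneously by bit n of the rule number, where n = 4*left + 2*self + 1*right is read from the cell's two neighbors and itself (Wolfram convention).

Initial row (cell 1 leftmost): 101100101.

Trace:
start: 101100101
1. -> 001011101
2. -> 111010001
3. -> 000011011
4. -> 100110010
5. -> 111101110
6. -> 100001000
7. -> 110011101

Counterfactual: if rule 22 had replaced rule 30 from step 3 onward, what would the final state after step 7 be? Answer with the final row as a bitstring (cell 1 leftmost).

010001000

(re-executing steps 3..7 under rule 22; state before step 3: 111010001)
3. -> 000011010
4. -> 000100011
5. -> 101110100
6. -> 100000111
7. -> 010001000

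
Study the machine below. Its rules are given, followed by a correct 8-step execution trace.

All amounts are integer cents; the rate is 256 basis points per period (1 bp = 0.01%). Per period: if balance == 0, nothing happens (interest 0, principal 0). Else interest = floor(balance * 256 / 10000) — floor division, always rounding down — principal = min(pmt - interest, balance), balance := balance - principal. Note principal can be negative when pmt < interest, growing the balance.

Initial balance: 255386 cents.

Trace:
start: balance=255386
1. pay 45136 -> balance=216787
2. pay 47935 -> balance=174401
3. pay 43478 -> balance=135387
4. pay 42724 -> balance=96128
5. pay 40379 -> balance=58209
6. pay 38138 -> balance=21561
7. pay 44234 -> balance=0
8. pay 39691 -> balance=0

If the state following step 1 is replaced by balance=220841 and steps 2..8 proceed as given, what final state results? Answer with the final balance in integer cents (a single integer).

state after step 1 := balance=220841
2. pay 47935 -> balance=178559
3. pay 43478 -> balance=139652
4. pay 42724 -> balance=100503
5. pay 40379 -> balance=62696
6. pay 38138 -> balance=26163
7. pay 44234 -> balance=0
8. pay 39691 -> balance=0

0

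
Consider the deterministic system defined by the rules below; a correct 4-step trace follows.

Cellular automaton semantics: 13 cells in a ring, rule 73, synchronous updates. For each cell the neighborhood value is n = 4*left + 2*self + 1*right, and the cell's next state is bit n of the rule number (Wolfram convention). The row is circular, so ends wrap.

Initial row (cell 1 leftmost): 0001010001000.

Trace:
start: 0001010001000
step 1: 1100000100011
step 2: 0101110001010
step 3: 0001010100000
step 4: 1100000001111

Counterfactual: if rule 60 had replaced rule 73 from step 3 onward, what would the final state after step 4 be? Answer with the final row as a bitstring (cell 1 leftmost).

(re-executing steps 3..4 under rule 60; state before step 3: 0101110001010)
step 3: 0111001001111
step 4: 1100101101000

1100101101000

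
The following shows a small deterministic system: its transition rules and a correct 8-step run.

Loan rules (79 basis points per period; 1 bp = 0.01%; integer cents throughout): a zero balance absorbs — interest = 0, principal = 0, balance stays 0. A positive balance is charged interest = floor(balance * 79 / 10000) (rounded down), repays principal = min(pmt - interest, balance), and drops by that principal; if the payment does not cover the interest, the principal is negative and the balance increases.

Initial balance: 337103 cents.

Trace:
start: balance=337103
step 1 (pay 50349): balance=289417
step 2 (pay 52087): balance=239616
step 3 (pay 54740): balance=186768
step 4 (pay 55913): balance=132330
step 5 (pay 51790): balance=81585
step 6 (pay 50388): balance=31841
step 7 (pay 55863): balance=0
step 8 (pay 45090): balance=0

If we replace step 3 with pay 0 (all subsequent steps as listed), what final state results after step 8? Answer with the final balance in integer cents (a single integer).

0

(re-executing from step 3 with the substitution; state before step 3: balance=239616)
step 3 (pay 0): balance=241508
step 4 (pay 55913): balance=187502
step 5 (pay 51790): balance=137193
step 6 (pay 50388): balance=87888
step 7 (pay 55863): balance=32719
step 8 (pay 45090): balance=0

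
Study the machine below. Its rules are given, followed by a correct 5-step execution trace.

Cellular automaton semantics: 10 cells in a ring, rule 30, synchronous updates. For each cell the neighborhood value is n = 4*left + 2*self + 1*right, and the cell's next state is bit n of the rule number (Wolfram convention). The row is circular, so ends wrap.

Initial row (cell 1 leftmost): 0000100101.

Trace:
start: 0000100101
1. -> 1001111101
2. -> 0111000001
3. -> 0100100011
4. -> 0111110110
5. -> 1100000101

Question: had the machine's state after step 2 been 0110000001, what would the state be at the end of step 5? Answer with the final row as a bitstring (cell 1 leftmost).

state after step 2 := 0110000001
3. -> 0101000011
4. -> 0101100110
5. -> 1101011101

1101011101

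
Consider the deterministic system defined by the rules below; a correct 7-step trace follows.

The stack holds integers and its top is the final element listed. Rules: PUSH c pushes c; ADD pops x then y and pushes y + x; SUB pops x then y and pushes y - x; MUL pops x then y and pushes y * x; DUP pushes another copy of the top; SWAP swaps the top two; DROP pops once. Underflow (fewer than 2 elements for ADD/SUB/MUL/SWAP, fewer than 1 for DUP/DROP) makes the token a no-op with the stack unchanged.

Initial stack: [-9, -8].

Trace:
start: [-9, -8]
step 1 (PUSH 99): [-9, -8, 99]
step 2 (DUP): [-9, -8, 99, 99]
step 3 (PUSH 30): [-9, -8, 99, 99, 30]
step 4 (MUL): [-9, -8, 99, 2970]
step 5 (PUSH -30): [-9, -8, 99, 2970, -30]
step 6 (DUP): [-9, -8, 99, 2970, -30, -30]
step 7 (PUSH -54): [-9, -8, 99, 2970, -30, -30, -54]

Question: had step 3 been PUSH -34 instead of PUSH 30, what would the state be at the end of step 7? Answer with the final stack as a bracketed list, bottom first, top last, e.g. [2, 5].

[-9, -8, 99, -3366, -30, -30, -54]

(re-executing from step 3 with the substitution; state before step 3: [-9, -8, 99, 99])
step 3 (PUSH -34): [-9, -8, 99, 99, -34]
step 4 (MUL): [-9, -8, 99, -3366]
step 5 (PUSH -30): [-9, -8, 99, -3366, -30]
step 6 (DUP): [-9, -8, 99, -3366, -30, -30]
step 7 (PUSH -54): [-9, -8, 99, -3366, -30, -30, -54]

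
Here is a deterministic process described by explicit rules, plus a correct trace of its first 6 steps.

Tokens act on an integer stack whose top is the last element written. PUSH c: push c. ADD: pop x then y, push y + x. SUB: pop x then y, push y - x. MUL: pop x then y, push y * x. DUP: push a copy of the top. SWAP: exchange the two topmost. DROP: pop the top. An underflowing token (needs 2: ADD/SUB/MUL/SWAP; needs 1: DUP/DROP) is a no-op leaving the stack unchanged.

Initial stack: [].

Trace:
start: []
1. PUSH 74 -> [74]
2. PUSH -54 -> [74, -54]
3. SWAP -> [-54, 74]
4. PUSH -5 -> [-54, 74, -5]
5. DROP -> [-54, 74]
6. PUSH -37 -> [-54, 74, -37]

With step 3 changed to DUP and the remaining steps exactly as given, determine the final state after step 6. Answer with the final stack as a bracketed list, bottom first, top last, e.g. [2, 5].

[74, -54, -54, -37]

(re-executing from step 3 with the substitution; state before step 3: [74, -54])
3. DUP -> [74, -54, -54]
4. PUSH -5 -> [74, -54, -54, -5]
5. DROP -> [74, -54, -54]
6. PUSH -37 -> [74, -54, -54, -37]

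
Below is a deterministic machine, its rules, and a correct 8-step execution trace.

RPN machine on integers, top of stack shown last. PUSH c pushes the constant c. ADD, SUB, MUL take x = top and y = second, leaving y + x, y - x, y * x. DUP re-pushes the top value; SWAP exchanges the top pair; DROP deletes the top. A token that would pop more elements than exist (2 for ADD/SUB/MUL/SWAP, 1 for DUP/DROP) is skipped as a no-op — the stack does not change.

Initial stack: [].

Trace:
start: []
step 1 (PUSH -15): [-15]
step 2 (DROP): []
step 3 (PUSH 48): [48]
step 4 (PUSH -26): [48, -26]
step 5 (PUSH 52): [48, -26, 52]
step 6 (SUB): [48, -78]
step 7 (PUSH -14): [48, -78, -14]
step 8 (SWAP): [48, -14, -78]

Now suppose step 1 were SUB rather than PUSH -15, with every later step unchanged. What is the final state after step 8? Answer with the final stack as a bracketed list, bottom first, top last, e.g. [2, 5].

[48, -14, -78]

(re-executing from step 1 with the substitution; state before step 1: [])
step 1 (SUB): []
step 2 (DROP): []
step 3 (PUSH 48): [48]
step 4 (PUSH -26): [48, -26]
step 5 (PUSH 52): [48, -26, 52]
step 6 (SUB): [48, -78]
step 7 (PUSH -14): [48, -78, -14]
step 8 (SWAP): [48, -14, -78]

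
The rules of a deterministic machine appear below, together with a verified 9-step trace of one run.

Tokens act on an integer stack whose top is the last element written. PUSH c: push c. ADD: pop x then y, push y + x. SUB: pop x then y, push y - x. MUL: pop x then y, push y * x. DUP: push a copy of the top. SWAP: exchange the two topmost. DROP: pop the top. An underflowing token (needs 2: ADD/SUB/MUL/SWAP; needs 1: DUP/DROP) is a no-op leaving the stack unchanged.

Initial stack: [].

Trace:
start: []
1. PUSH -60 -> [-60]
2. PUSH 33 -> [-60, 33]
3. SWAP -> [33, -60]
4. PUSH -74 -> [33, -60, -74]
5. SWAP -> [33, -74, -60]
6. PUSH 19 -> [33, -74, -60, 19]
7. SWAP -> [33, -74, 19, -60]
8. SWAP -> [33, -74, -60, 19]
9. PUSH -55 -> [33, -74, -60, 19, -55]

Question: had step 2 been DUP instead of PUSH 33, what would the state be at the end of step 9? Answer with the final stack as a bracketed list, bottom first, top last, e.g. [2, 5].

(re-executing from step 2 with the substitution; state before step 2: [-60])
2. DUP -> [-60, -60]
3. SWAP -> [-60, -60]
4. PUSH -74 -> [-60, -60, -74]
5. SWAP -> [-60, -74, -60]
6. PUSH 19 -> [-60, -74, -60, 19]
7. SWAP -> [-60, -74, 19, -60]
8. SWAP -> [-60, -74, -60, 19]
9. PUSH -55 -> [-60, -74, -60, 19, -55]

[-60, -74, -60, 19, -55]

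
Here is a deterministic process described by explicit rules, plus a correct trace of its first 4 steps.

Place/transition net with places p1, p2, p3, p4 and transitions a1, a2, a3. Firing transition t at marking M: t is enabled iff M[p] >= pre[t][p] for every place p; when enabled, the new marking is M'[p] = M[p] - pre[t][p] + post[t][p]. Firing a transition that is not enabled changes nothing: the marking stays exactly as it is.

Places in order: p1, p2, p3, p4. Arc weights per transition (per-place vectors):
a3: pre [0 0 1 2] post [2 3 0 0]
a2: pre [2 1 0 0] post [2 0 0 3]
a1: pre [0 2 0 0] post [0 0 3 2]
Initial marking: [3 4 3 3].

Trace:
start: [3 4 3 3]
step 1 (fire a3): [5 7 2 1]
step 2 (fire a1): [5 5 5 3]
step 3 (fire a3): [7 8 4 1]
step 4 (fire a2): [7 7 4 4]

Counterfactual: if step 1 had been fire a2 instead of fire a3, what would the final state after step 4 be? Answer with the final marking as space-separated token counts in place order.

5 3 5 9

(re-executing from step 1 with the substitution; state before step 1: [3 4 3 3])
step 1 (fire a2): [3 3 3 6]
step 2 (fire a1): [3 1 6 8]
step 3 (fire a3): [5 4 5 6]
step 4 (fire a2): [5 3 5 9]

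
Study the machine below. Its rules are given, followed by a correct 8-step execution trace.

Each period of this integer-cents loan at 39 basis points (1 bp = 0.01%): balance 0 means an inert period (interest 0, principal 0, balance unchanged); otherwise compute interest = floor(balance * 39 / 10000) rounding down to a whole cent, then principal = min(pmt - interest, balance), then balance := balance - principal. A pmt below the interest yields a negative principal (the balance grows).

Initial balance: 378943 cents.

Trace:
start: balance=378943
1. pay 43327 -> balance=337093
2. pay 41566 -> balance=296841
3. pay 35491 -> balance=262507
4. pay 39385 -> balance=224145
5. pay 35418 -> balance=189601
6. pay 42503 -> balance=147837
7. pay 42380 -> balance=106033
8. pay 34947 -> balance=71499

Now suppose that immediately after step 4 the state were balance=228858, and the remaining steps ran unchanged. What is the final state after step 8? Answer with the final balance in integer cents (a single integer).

76286

state after step 4 := balance=228858
5. pay 35418 -> balance=194332
6. pay 42503 -> balance=152586
7. pay 42380 -> balance=110801
8. pay 34947 -> balance=76286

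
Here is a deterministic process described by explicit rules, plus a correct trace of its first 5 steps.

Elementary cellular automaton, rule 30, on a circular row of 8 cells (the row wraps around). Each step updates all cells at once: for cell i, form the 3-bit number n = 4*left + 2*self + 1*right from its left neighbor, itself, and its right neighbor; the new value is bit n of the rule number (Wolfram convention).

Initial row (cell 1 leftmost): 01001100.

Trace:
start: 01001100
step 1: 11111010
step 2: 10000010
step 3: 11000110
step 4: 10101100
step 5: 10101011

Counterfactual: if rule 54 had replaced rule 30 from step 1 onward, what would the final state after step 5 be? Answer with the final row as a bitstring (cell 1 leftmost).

00000110

(re-executing steps 1..5 under rule 54; state before step 1: 01001100)
step 1: 11110010
step 2: 00001111
step 3: 10010000
step 4: 11111001
step 5: 00000110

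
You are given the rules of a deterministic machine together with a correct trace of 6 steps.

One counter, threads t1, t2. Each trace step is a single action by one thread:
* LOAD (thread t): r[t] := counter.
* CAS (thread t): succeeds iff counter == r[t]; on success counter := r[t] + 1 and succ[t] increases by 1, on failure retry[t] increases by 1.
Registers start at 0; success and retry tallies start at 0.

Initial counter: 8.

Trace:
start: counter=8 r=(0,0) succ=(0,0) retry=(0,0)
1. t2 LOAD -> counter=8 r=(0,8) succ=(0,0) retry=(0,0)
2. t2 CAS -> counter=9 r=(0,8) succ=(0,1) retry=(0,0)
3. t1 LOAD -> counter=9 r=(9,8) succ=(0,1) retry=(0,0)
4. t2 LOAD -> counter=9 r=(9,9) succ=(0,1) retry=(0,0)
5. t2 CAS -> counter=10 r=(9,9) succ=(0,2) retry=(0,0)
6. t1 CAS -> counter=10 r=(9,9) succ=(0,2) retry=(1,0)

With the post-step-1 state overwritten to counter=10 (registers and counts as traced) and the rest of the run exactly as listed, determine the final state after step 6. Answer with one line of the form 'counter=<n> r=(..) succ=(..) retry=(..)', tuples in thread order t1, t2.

state after step 1 := counter=10 r=(0,8) succ=(0,0) retry=(0,0)
2. t2 CAS -> counter=10 r=(0,8) succ=(0,0) retry=(0,1)
3. t1 LOAD -> counter=10 r=(10,8) succ=(0,0) retry=(0,1)
4. t2 LOAD -> counter=10 r=(10,10) succ=(0,0) retry=(0,1)
5. t2 CAS -> counter=11 r=(10,10) succ=(0,1) retry=(0,1)
6. t1 CAS -> counter=11 r=(10,10) succ=(0,1) retry=(1,1)

counter=11 r=(10,10) succ=(0,1) retry=(1,1)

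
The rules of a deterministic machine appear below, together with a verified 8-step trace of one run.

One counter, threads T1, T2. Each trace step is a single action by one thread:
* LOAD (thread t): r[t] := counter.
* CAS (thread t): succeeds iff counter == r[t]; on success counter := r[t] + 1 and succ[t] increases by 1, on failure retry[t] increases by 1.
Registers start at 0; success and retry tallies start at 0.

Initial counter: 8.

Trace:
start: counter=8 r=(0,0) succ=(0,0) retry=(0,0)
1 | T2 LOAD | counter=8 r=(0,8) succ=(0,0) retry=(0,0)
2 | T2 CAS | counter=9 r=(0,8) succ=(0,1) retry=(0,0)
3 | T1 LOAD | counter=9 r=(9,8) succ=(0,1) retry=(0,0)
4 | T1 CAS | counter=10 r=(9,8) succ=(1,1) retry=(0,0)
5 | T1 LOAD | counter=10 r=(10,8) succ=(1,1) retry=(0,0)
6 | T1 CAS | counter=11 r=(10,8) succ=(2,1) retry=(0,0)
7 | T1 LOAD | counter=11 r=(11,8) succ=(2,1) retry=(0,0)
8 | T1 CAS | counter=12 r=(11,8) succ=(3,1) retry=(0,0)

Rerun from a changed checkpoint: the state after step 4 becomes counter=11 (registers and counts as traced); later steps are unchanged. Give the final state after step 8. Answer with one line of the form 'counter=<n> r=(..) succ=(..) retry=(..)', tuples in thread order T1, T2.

state after step 4 := counter=11 r=(9,8) succ=(1,1) retry=(0,0)
5 | T1 LOAD | counter=11 r=(11,8) succ=(1,1) retry=(0,0)
6 | T1 CAS | counter=12 r=(11,8) succ=(2,1) retry=(0,0)
7 | T1 LOAD | counter=12 r=(12,8) succ=(2,1) retry=(0,0)
8 | T1 CAS | counter=13 r=(12,8) succ=(3,1) retry=(0,0)

counter=13 r=(12,8) succ=(3,1) retry=(0,0)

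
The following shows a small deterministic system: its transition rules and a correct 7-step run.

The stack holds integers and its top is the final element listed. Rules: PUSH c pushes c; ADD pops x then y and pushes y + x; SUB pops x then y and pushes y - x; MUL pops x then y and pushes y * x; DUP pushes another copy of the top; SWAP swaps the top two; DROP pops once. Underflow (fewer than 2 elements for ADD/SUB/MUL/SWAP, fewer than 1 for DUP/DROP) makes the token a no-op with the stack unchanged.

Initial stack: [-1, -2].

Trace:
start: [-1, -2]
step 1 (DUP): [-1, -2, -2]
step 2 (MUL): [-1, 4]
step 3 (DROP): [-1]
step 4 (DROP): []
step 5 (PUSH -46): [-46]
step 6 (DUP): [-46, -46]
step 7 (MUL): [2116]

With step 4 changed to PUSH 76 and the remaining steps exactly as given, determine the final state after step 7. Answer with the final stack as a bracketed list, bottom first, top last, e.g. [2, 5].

(re-executing from step 4 with the substitution; state before step 4: [-1])
step 4 (PUSH 76): [-1, 76]
step 5 (PUSH -46): [-1, 76, -46]
step 6 (DUP): [-1, 76, -46, -46]
step 7 (MUL): [-1, 76, 2116]

[-1, 76, 2116]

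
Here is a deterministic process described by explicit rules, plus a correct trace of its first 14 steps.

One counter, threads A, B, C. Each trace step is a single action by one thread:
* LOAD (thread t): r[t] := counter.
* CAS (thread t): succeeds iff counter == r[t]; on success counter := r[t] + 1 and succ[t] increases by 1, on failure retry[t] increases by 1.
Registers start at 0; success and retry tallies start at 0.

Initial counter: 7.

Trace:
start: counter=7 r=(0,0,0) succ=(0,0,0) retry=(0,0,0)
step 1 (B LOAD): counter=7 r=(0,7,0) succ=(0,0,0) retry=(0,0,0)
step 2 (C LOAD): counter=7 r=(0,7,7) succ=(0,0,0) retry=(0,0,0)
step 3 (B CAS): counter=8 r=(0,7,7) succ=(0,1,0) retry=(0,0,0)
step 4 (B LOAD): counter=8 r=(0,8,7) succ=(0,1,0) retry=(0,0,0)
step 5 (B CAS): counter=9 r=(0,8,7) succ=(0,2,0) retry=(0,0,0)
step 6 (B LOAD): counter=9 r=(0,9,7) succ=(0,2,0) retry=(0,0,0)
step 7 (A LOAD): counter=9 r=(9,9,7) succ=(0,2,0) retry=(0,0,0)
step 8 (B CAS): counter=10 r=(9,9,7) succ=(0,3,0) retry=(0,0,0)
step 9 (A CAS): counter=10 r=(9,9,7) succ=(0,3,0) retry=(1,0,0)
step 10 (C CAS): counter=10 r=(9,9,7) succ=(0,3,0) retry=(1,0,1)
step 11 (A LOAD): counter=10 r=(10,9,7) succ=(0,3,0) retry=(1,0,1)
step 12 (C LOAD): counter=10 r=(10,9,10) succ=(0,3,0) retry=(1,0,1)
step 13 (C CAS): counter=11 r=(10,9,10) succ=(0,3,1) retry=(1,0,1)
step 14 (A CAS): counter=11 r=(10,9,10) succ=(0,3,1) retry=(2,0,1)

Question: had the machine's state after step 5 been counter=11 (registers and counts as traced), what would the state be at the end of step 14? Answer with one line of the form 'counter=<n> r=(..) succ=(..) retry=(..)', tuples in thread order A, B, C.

counter=13 r=(12,11,12) succ=(0,3,1) retry=(2,0,1)

state after step 5 := counter=11 r=(0,8,7) succ=(0,2,0) retry=(0,0,0)
step 6 (B LOAD): counter=11 r=(0,11,7) succ=(0,2,0) retry=(0,0,0)
step 7 (A LOAD): counter=11 r=(11,11,7) succ=(0,2,0) retry=(0,0,0)
step 8 (B CAS): counter=12 r=(11,11,7) succ=(0,3,0) retry=(0,0,0)
step 9 (A CAS): counter=12 r=(11,11,7) succ=(0,3,0) retry=(1,0,0)
step 10 (C CAS): counter=12 r=(11,11,7) succ=(0,3,0) retry=(1,0,1)
step 11 (A LOAD): counter=12 r=(12,11,7) succ=(0,3,0) retry=(1,0,1)
step 12 (C LOAD): counter=12 r=(12,11,12) succ=(0,3,0) retry=(1,0,1)
step 13 (C CAS): counter=13 r=(12,11,12) succ=(0,3,1) retry=(1,0,1)
step 14 (A CAS): counter=13 r=(12,11,12) succ=(0,3,1) retry=(2,0,1)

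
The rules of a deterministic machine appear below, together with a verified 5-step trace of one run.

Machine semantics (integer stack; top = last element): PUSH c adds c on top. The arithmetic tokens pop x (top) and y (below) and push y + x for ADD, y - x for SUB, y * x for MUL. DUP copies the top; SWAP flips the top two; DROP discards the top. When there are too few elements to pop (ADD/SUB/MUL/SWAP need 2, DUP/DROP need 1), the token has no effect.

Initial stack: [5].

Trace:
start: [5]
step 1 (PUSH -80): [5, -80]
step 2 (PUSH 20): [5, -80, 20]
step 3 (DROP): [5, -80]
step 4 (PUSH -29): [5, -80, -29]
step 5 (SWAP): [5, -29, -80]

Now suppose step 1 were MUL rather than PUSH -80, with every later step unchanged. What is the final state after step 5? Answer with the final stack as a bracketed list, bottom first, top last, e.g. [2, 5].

[-29, 5]

(re-executing from step 1 with the substitution; state before step 1: [5])
step 1 (MUL): [5]
step 2 (PUSH 20): [5, 20]
step 3 (DROP): [5]
step 4 (PUSH -29): [5, -29]
step 5 (SWAP): [-29, 5]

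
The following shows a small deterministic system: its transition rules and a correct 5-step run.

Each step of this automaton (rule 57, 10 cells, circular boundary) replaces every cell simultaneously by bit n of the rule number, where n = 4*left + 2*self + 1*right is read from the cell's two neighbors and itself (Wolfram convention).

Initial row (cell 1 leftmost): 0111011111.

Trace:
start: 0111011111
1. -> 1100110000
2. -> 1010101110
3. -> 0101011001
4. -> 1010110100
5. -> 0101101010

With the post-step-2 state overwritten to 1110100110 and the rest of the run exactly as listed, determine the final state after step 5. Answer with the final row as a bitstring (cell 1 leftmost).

1010010110

state after step 2 := 1110100110
3. -> 1001010101
4. -> 0100101011
5. -> 1010010110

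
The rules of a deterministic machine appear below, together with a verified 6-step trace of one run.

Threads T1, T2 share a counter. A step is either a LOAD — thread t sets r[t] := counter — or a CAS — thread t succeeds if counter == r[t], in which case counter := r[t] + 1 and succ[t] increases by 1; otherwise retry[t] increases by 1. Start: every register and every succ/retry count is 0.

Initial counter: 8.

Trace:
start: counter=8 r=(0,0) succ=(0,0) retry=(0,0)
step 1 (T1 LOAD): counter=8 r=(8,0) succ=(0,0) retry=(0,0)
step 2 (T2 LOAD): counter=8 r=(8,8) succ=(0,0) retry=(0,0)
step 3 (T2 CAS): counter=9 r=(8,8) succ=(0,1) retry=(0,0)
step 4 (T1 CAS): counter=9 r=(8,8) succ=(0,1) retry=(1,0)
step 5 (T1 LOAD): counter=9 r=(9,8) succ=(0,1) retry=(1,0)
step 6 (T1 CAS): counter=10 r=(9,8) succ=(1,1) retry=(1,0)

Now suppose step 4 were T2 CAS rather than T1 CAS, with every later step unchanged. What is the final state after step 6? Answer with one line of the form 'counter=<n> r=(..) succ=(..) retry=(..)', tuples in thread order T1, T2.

counter=10 r=(9,8) succ=(1,1) retry=(0,1)

(re-executing from step 4 with the substitution; state before step 4: counter=9 r=(8,8) succ=(0,1) retry=(0,0))
step 4 (T2 CAS): counter=9 r=(8,8) succ=(0,1) retry=(0,1)
step 5 (T1 LOAD): counter=9 r=(9,8) succ=(0,1) retry=(0,1)
step 6 (T1 CAS): counter=10 r=(9,8) succ=(1,1) retry=(0,1)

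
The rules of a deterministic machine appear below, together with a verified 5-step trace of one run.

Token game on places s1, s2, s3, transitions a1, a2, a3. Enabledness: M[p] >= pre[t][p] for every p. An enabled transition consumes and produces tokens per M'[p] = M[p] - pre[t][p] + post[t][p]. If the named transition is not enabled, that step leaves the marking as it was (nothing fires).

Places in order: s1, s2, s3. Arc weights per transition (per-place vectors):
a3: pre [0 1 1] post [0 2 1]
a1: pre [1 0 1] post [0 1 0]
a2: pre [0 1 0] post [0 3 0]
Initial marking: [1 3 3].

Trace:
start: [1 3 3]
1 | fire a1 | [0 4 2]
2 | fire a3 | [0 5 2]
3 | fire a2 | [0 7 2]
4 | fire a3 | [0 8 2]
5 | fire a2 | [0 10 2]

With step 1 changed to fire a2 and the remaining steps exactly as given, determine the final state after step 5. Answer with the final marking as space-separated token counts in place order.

1 11 3

(re-executing from step 1 with the substitution; state before step 1: [1 3 3])
1 | fire a2 | [1 5 3]
2 | fire a3 | [1 6 3]
3 | fire a2 | [1 8 3]
4 | fire a3 | [1 9 3]
5 | fire a2 | [1 11 3]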